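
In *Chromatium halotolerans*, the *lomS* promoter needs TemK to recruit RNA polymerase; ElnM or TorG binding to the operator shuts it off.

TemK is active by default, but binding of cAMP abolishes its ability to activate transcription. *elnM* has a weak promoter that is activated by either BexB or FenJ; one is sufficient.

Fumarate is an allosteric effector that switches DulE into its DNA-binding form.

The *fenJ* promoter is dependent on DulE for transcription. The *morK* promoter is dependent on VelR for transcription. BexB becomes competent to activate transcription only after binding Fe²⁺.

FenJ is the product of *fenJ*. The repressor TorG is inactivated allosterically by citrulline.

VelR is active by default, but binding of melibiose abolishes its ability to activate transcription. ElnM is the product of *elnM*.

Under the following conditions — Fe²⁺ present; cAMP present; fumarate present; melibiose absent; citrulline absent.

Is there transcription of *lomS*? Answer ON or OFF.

Fe²⁺ is present, so BexB is active.
Fumarate is present, so DulE is active.
No repressor is bound and DulE is active, so *fenJ* is transcribed.
So FenJ is produced and active.
Activator BexB is present, so *elnM* is transcribed.
So ElnM is produced and active.
cAMP is present, so TemK is inactive.
Citrulline is absent, so TorG is active.
With repressor ElnM bound, *lomS* is not transcribed.

OFF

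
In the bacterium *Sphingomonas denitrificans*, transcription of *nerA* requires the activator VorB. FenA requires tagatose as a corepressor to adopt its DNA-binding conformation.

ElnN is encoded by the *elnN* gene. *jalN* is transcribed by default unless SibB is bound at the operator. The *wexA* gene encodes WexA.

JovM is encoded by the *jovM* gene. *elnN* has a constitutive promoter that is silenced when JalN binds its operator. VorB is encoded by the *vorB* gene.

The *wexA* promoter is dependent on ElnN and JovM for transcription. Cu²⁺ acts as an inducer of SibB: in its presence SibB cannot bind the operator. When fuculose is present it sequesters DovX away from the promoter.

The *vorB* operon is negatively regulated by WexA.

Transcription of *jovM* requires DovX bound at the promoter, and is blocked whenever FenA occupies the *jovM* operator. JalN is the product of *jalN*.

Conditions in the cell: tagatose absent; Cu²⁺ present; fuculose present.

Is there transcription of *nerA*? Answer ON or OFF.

ON

Cu²⁺ is present, so SibB is inactive.
With no repressor bound, *jalN* is transcribed.
So JalN is produced and active.
With repressor JalN bound, *elnN* is not transcribed.
So ElnN is not produced.
Tagatose is absent, so FenA is inactive.
Fuculose is present, so DovX is inactive.
Required activator DovX is absent, so *jovM* is not transcribed.
So JovM is not produced.
Required activator ElnN is absent, so *wexA* is not transcribed.
So WexA is not produced.
With no repressor bound, *vorB* is transcribed.
So VorB is produced and active.
No repressor is bound and VorB is active, so *nerA* is transcribed.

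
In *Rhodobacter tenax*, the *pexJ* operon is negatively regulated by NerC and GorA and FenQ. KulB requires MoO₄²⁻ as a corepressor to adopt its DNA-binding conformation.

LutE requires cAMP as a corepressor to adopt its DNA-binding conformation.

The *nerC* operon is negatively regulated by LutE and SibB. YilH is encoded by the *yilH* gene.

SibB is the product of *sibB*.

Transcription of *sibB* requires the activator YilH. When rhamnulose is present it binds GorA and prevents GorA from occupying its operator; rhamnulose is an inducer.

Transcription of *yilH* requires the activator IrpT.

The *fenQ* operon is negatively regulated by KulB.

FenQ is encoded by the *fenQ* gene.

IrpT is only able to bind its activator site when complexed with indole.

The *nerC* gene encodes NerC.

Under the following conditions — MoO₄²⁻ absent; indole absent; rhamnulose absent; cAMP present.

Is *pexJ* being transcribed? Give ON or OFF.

OFF

cAMP is present, so LutE is active.
Indole is absent, so IrpT is inactive.
Required activator IrpT is absent, so *yilH* is not transcribed.
So YilH is not produced.
Required activator YilH is absent, so *sibB* is not transcribed.
So SibB is not produced.
With repressor LutE bound, *nerC* is not transcribed.
So NerC is not produced.
Rhamnulose is absent, so GorA is active.
MoO₄²⁻ is absent, so KulB is inactive.
With no repressor bound, *fenQ* is transcribed.
So FenQ is produced and active.
With repressor GorA bound, *pexJ* is not transcribed.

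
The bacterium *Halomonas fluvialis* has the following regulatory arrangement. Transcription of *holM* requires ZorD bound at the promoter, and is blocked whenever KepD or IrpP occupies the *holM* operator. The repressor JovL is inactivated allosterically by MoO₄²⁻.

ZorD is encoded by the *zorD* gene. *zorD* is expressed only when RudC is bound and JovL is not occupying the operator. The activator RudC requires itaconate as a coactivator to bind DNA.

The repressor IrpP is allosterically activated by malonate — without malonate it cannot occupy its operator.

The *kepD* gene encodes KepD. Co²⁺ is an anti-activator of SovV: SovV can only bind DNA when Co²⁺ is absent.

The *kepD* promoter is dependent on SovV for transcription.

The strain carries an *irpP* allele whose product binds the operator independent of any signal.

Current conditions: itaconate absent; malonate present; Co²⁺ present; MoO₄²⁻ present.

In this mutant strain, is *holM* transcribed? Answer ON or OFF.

Co²⁺ is present, so SovV is inactive.
Required activator SovV is absent, so *kepD* is not transcribed.
So KepD is not produced.
IrpP is constitutively active in this strain.
Itaconate is absent, so RudC is inactive.
MoO₄²⁻ is present, so JovL is inactive.
Required activator RudC is absent, so *zorD* is not transcribed.
So ZorD is not produced.
With repressor IrpP bound, *holM* is not transcribed.

OFF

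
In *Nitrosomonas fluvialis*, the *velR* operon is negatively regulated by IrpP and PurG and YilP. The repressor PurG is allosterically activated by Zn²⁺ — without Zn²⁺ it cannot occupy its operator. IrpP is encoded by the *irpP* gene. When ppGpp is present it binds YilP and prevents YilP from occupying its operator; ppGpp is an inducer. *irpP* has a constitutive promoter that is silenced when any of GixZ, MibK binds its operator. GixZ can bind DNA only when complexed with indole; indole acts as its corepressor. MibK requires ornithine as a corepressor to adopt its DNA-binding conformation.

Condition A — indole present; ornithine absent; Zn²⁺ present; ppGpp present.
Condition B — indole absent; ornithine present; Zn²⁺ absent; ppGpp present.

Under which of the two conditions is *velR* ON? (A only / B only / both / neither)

Condition A:
Indole is present, so GixZ is active.
Ornithine is absent, so MibK is inactive.
With repressor GixZ bound, *irpP* is not transcribed.
So IrpP is not produced.
Zn²⁺ is present, so PurG is active.
ppGpp is present, so YilP is inactive.
With repressor PurG bound, *velR* is not transcribed.
→ *velR* is OFF in A.
Condition B:
Indole is absent, so GixZ is inactive.
Ornithine is present, so MibK is active.
With repressor MibK bound, *irpP* is not transcribed.
So IrpP is not produced.
Zn²⁺ is absent, so PurG is inactive.
ppGpp is present, so YilP is inactive.
With no repressor bound, *velR* is transcribed.
→ *velR* is ON in B.

B only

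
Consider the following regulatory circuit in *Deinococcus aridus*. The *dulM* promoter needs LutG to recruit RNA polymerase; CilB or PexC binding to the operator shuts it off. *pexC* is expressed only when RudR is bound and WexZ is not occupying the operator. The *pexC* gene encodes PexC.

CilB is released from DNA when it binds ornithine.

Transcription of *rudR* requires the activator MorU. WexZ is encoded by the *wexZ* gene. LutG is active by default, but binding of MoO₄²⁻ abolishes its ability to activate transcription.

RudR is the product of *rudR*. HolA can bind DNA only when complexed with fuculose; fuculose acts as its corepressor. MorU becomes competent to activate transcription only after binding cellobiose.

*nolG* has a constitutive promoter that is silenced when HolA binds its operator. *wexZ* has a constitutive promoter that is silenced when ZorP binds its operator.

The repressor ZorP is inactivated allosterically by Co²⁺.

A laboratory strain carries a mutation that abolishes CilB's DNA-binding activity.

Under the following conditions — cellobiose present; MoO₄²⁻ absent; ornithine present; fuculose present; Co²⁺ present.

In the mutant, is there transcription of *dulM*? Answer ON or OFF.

CilB is non-functional in this strain, so it has no effect.
Cellobiose is present, so MorU is active.
No repressor is bound and MorU is active, so *rudR* is transcribed.
So RudR is produced and active.
Co²⁺ is present, so ZorP is inactive.
With no repressor bound, *wexZ* is transcribed.
So WexZ is produced and active.
With repressor WexZ bound, *pexC* is not transcribed.
So PexC is not produced.
MoO₄²⁻ is absent, so LutG is active.
No repressor is bound and LutG is active, so *dulM* is transcribed.

ON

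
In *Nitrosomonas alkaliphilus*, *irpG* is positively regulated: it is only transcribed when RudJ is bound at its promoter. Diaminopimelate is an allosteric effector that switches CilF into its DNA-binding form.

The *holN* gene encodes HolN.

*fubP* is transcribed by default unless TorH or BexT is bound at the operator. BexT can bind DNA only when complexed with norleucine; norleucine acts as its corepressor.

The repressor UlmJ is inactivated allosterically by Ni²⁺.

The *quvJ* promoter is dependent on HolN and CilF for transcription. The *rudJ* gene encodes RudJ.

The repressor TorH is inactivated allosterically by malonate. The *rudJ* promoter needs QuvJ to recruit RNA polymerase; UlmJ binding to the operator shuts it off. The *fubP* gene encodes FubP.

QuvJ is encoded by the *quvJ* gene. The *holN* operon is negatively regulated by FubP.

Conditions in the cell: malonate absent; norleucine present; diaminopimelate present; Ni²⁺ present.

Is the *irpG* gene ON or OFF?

ON

Malonate is absent, so TorH is active.
Norleucine is present, so BexT is active.
With repressor TorH bound, *fubP* is not transcribed.
So FubP is not produced.
With no repressor bound, *holN* is transcribed.
So HolN is produced and active.
Diaminopimelate is present, so CilF is active.
No repressor is bound and HolN and CilF are active, so *quvJ* is transcribed.
So QuvJ is produced and active.
Ni²⁺ is present, so UlmJ is inactive.
No repressor is bound and QuvJ is active, so *rudJ* is transcribed.
So RudJ is produced and active.
No repressor is bound and RudJ is active, so *irpG* is transcribed.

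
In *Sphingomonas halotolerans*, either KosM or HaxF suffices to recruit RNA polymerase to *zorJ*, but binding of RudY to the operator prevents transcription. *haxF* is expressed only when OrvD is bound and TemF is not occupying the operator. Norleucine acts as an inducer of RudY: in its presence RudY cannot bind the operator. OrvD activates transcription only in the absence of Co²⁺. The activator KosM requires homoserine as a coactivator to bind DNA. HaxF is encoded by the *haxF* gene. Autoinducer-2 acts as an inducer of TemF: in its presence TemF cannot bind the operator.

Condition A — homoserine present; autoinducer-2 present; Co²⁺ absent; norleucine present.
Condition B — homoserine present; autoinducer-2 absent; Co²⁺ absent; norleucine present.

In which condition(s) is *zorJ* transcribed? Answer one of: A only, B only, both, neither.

Condition A:
Homoserine is present, so KosM is active.
Autoinducer-2 is present, so TemF is inactive.
Co²⁺ is absent, so OrvD is active.
No repressor is bound and OrvD is active, so *haxF* is transcribed.
So HaxF is produced and active.
Norleucine is present, so RudY is inactive.
Activator KosM is present, so *zorJ* is transcribed.
→ *zorJ* is ON in A.
Condition B:
Homoserine is present, so KosM is active.
Autoinducer-2 is absent, so TemF is active.
Co²⁺ is absent, so OrvD is active.
With repressor TemF bound, *haxF* is not transcribed.
So HaxF is not produced.
Norleucine is present, so RudY is inactive.
Activator KosM is present, so *zorJ* is transcribed.
→ *zorJ* is ON in B.

both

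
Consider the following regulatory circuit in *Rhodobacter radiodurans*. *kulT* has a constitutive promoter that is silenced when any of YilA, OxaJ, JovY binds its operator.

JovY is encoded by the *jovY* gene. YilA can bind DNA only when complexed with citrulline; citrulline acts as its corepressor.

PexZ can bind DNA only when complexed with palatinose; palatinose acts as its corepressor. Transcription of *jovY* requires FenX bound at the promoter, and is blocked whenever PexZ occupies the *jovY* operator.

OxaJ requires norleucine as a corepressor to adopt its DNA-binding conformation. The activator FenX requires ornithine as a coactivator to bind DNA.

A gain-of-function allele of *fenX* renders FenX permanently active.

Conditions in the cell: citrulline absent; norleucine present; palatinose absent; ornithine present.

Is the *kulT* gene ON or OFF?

OFF

Citrulline is absent, so YilA is inactive.
Norleucine is present, so OxaJ is active.
FenX is constitutively active in this strain.
Palatinose is absent, so PexZ is inactive.
No repressor is bound and FenX is active, so *jovY* is transcribed.
So JovY is produced and active.
With repressor OxaJ bound, *kulT* is not transcribed.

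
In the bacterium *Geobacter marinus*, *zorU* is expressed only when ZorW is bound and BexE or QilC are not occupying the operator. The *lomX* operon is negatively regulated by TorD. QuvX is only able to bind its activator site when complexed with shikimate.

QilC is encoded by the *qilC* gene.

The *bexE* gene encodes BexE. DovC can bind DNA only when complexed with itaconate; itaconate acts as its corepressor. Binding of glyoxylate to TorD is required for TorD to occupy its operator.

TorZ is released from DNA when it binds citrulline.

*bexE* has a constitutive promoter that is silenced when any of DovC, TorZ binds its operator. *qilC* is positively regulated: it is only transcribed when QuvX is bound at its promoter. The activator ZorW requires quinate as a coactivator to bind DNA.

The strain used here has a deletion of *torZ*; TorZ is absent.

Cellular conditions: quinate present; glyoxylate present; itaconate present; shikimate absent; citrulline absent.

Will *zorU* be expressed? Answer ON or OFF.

ON

Itaconate is present, so DovC is active.
TorZ is non-functional in this strain, so it has no effect.
With repressor DovC bound, *bexE* is not transcribed.
So BexE is not produced.
Shikimate is absent, so QuvX is inactive.
Required activator QuvX is absent, so *qilC* is not transcribed.
So QilC is not produced.
Quinate is present, so ZorW is active.
No repressor is bound and ZorW is active, so *zorU* is transcribed.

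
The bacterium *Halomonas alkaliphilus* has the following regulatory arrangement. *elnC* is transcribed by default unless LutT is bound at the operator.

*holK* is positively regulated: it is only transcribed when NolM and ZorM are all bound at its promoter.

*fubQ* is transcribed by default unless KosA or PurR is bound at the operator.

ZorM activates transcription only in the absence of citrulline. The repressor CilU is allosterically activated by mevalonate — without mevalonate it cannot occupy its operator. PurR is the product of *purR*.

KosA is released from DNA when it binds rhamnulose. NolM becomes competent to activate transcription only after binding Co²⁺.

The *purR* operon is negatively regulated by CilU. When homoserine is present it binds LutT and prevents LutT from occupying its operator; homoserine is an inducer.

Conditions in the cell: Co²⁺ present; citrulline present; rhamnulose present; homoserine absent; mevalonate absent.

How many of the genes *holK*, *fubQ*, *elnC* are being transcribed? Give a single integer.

Co²⁺ is present, so NolM is active.
Citrulline is present, so ZorM is inactive.
Required activator ZorM is absent, so *holK* is not transcribed.
→ *holK* is OFF.
Rhamnulose is present, so KosA is inactive.
Mevalonate is absent, so CilU is inactive.
With no repressor bound, *purR* is transcribed.
So PurR is produced and active.
With repressor PurR bound, *fubQ* is not transcribed.
→ *fubQ* is OFF.
Homoserine is absent, so LutT is active.
With repressor LutT bound, *elnC* is not transcribed.
→ *elnC* is OFF.
0 of the 3 genes are transcribed.

0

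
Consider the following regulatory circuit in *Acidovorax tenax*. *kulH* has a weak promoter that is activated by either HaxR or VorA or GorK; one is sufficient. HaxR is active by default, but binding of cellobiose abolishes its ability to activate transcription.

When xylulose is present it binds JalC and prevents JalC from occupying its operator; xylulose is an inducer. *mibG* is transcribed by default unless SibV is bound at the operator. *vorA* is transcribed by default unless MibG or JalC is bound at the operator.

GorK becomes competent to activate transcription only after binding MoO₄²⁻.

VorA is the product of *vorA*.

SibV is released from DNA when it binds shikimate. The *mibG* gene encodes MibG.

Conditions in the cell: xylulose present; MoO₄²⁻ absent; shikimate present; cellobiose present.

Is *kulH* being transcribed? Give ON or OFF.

OFF

Cellobiose is present, so HaxR is inactive.
Shikimate is present, so SibV is inactive.
With no repressor bound, *mibG* is transcribed.
So MibG is produced and active.
Xylulose is present, so JalC is inactive.
With repressor MibG bound, *vorA* is not transcribed.
So VorA is not produced.
MoO₄²⁻ is absent, so GorK is inactive.
No activator is available at the *kulH* promoter, so *kulH* is not transcribed.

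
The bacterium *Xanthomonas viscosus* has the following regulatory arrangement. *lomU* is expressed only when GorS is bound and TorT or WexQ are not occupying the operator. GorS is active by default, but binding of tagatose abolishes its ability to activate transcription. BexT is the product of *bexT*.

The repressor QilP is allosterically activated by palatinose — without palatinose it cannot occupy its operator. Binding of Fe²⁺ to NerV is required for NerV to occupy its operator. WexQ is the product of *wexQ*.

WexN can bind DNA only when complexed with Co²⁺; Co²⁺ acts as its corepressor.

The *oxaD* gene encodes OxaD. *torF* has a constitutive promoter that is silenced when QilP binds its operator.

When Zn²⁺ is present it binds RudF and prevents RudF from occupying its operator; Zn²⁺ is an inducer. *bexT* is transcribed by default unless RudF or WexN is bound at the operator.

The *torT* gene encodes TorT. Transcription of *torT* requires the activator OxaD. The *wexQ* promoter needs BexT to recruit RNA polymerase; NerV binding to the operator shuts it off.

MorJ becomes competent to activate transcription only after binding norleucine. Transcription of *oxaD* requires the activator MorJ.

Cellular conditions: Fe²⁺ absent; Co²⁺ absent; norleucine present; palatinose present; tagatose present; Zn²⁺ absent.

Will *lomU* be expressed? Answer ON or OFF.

OFF

Norleucine is present, so MorJ is active.
No repressor is bound and MorJ is active, so *oxaD* is transcribed.
So OxaD is produced and active.
No repressor is bound and OxaD is active, so *torT* is transcribed.
So TorT is produced and active.
Zn²⁺ is absent, so RudF is active.
Co²⁺ is absent, so WexN is inactive.
With repressor RudF bound, *bexT* is not transcribed.
So BexT is not produced.
Fe²⁺ is absent, so NerV is inactive.
Required activator BexT is absent, so *wexQ* is not transcribed.
So WexQ is not produced.
Tagatose is present, so GorS is inactive.
With repressor TorT bound, *lomU* is not transcribed.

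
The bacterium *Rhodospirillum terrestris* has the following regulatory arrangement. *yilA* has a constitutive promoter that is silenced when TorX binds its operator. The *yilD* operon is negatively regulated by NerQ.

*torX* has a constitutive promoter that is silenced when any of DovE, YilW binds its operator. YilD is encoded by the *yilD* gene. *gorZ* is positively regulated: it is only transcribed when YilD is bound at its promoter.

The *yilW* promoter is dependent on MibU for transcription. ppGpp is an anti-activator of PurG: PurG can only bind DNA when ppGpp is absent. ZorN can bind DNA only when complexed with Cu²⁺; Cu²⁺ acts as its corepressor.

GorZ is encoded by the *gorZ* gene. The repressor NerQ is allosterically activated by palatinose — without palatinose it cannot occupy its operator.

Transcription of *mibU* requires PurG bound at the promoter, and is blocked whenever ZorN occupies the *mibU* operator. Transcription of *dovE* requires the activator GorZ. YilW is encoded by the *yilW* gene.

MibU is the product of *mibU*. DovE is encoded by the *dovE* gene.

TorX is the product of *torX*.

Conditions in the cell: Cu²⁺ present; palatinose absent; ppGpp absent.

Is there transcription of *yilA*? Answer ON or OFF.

ON

Palatinose is absent, so NerQ is inactive.
With no repressor bound, *yilD* is transcribed.
So YilD is produced and active.
No repressor is bound and YilD is active, so *gorZ* is transcribed.
So GorZ is produced and active.
No repressor is bound and GorZ is active, so *dovE* is transcribed.
So DovE is produced and active.
Cu²⁺ is present, so ZorN is active.
ppGpp is absent, so PurG is active.
With repressor ZorN bound, *mibU* is not transcribed.
So MibU is not produced.
Required activator MibU is absent, so *yilW* is not transcribed.
So YilW is not produced.
With repressor DovE bound, *torX* is not transcribed.
So TorX is not produced.
With no repressor bound, *yilA* is transcribed.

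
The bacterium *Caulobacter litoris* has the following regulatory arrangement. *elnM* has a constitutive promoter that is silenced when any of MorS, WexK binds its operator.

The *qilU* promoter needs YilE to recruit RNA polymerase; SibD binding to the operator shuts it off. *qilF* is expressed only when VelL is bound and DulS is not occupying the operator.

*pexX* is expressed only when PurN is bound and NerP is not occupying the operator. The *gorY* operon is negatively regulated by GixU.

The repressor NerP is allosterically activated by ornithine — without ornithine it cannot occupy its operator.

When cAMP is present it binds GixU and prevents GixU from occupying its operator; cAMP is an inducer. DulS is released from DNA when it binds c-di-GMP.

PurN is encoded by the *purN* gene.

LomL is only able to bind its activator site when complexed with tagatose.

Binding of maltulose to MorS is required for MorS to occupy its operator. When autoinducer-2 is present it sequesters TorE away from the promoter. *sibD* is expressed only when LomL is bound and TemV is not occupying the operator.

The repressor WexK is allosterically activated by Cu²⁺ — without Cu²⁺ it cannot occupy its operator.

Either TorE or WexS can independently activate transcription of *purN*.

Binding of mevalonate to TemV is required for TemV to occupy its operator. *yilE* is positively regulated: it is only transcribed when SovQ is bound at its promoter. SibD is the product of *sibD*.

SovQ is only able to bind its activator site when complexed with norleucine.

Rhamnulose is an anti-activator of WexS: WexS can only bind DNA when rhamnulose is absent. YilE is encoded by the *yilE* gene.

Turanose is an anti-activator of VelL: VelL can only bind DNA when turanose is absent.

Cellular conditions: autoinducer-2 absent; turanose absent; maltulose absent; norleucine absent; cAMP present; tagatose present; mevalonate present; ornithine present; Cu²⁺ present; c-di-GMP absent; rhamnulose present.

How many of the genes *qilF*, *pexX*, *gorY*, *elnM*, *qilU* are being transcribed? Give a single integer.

Turanose is absent, so VelL is active.
c-di-GMP is absent, so DulS is active.
With repressor DulS bound, *qilF* is not transcribed.
→ *qilF* is OFF.
Autoinducer-2 is absent, so TorE is active.
Rhamnulose is present, so WexS is inactive.
Activator TorE is present, so *purN* is transcribed.
So PurN is produced and active.
Ornithine is present, so NerP is active.
With repressor NerP bound, *pexX* is not transcribed.
→ *pexX* is OFF.
cAMP is present, so GixU is inactive.
With no repressor bound, *gorY* is transcribed.
→ *gorY* is ON.
Maltulose is absent, so MorS is inactive.
Cu²⁺ is present, so WexK is active.
With repressor WexK bound, *elnM* is not transcribed.
→ *elnM* is OFF.
Mevalonate is present, so TemV is active.
Tagatose is present, so LomL is active.
With repressor TemV bound, *sibD* is not transcribed.
So SibD is not produced.
Norleucine is absent, so SovQ is inactive.
Required activator SovQ is absent, so *yilE* is not transcribed.
So YilE is not produced.
Required activator YilE is absent, so *qilU* is not transcribed.
→ *qilU* is OFF.
1 of the 5 genes is transcribed.

1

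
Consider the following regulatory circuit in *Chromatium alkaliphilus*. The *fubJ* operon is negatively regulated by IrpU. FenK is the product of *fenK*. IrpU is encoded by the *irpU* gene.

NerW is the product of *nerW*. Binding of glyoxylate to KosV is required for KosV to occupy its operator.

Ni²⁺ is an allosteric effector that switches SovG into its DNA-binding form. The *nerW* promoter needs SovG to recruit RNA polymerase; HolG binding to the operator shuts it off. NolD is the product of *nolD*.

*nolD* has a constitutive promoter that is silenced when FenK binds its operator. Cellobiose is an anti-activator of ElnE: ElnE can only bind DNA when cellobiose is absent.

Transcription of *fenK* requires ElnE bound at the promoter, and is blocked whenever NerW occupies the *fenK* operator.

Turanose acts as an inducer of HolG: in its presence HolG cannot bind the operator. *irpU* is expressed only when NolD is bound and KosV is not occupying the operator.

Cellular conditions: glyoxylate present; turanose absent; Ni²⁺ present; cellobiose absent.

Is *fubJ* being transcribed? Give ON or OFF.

ON

Ni²⁺ is present, so SovG is active.
Turanose is absent, so HolG is active.
With repressor HolG bound, *nerW* is not transcribed.
So NerW is not produced.
Cellobiose is absent, so ElnE is active.
No repressor is bound and ElnE is active, so *fenK* is transcribed.
So FenK is produced and active.
With repressor FenK bound, *nolD* is not transcribed.
So NolD is not produced.
Glyoxylate is present, so KosV is active.
With repressor KosV bound, *irpU* is not transcribed.
So IrpU is not produced.
With no repressor bound, *fubJ* is transcribed.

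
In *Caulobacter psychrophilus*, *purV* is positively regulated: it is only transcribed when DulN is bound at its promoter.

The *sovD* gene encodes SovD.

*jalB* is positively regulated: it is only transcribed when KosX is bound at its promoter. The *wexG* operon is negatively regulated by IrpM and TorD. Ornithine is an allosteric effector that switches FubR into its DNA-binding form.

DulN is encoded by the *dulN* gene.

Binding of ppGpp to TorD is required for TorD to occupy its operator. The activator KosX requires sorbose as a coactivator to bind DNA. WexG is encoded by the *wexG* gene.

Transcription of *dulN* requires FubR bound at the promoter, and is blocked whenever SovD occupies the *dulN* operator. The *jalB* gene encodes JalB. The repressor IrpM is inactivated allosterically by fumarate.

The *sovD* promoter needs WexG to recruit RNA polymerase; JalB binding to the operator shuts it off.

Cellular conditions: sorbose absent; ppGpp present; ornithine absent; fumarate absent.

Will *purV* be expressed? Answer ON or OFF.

OFF

Fumarate is absent, so IrpM is active.
ppGpp is present, so TorD is active.
With repressor IrpM bound, *wexG* is not transcribed.
So WexG is not produced.
Sorbose is absent, so KosX is inactive.
Required activator KosX is absent, so *jalB* is not transcribed.
So JalB is not produced.
Required activator WexG is absent, so *sovD* is not transcribed.
So SovD is not produced.
Ornithine is absent, so FubR is inactive.
Required activator FubR is absent, so *dulN* is not transcribed.
So DulN is not produced.
Required activator DulN is absent, so *purV* is not transcribed.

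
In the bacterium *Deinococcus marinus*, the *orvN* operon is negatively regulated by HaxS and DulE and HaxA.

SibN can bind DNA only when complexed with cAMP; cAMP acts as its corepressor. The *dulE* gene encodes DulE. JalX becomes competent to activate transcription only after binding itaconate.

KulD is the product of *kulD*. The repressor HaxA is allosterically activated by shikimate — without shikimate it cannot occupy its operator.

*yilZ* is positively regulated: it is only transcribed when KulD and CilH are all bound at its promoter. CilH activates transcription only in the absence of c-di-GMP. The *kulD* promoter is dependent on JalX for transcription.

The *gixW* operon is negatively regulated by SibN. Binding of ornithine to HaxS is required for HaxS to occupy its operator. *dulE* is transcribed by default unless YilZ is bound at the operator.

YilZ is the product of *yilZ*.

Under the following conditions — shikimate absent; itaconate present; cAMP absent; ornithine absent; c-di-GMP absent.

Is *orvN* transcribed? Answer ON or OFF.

Ornithine is absent, so HaxS is inactive.
Itaconate is present, so JalX is active.
No repressor is bound and JalX is active, so *kulD* is transcribed.
So KulD is produced and active.
c-di-GMP is absent, so CilH is active.
No repressor is bound and KulD and CilH are active, so *yilZ* is transcribed.
So YilZ is produced and active.
With repressor YilZ bound, *dulE* is not transcribed.
So DulE is not produced.
Shikimate is absent, so HaxA is inactive.
With no repressor bound, *orvN* is transcribed.

ON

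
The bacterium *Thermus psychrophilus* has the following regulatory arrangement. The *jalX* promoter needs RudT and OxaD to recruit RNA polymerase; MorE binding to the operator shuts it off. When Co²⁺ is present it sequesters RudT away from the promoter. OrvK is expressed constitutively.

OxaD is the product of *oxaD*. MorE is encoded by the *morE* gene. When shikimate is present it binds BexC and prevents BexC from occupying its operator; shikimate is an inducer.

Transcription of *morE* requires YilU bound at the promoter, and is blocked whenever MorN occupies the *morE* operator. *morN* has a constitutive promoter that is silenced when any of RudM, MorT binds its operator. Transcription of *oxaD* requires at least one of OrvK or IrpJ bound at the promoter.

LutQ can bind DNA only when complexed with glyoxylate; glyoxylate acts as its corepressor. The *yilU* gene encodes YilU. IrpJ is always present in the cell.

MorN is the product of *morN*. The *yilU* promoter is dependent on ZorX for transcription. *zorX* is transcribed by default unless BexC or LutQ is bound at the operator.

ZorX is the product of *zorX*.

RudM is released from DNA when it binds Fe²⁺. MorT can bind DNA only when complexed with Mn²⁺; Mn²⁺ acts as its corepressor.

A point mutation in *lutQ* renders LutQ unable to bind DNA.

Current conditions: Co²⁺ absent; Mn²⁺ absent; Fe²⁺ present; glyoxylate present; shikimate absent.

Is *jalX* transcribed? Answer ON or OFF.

ON

Co²⁺ is absent, so RudT is active.
Shikimate is absent, so BexC is active.
LutQ is non-functional in this strain, so it has no effect.
With repressor BexC bound, *zorX* is not transcribed.
So ZorX is not produced.
Required activator ZorX is absent, so *yilU* is not transcribed.
So YilU is not produced.
Fe²⁺ is present, so RudM is inactive.
Mn²⁺ is absent, so MorT is inactive.
With no repressor bound, *morN* is transcribed.
So MorN is produced and active.
With repressor MorN bound, *morE* is not transcribed.
So MorE is not produced.
OrvK is produced constitutively and is active.
IrpJ is produced constitutively and is active.
Activator OrvK is present, so *oxaD* is transcribed.
So OxaD is produced and active.
No repressor is bound and RudT and OxaD are active, so *jalX* is transcribed.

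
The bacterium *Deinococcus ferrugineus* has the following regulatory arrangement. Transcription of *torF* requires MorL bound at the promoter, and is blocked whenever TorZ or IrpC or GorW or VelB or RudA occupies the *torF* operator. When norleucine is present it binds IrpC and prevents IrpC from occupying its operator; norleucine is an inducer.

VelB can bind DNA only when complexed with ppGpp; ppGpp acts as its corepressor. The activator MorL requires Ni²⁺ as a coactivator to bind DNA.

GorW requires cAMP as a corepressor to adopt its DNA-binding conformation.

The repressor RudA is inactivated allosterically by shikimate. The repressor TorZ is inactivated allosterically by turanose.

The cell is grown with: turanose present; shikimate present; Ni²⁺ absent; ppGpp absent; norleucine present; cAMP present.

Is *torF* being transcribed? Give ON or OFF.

Turanose is present, so TorZ is inactive.
Norleucine is present, so IrpC is inactive.
cAMP is present, so GorW is active.
Ni²⁺ is absent, so MorL is inactive.
ppGpp is absent, so VelB is inactive.
Shikimate is present, so RudA is inactive.
With repressor GorW bound, *torF* is not transcribed.

OFF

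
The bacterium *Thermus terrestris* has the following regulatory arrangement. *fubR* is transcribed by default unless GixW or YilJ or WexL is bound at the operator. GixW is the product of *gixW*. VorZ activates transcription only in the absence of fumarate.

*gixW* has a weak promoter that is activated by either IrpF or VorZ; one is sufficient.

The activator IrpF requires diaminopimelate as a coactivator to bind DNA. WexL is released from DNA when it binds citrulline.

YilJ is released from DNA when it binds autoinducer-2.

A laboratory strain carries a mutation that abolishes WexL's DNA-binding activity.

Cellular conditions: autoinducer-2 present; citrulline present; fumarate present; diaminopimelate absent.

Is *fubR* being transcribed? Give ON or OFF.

Diaminopimelate is absent, so IrpF is inactive.
Fumarate is present, so VorZ is inactive.
No activator is available at the *gixW* promoter, so *gixW* is not transcribed.
So GixW is not produced.
Autoinducer-2 is present, so YilJ is inactive.
WexL is non-functional in this strain, so it has no effect.
With no repressor bound, *fubR* is transcribed.

ON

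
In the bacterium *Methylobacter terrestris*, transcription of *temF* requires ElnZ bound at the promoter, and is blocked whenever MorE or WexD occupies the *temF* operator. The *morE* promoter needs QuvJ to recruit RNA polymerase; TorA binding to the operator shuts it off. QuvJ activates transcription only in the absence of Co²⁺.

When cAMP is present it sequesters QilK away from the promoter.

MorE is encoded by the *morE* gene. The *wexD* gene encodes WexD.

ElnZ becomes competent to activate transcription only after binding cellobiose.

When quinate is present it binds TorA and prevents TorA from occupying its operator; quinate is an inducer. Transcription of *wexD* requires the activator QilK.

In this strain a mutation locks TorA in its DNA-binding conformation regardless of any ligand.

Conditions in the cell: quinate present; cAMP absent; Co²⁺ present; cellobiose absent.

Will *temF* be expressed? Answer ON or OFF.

TorA is constitutively active in this strain.
Co²⁺ is present, so QuvJ is inactive.
With repressor TorA bound, *morE* is not transcribed.
So MorE is not produced.
Cellobiose is absent, so ElnZ is inactive.
cAMP is absent, so QilK is active.
No repressor is bound and QilK is active, so *wexD* is transcribed.
So WexD is produced and active.
With repressor WexD bound, *temF* is not transcribed.

OFF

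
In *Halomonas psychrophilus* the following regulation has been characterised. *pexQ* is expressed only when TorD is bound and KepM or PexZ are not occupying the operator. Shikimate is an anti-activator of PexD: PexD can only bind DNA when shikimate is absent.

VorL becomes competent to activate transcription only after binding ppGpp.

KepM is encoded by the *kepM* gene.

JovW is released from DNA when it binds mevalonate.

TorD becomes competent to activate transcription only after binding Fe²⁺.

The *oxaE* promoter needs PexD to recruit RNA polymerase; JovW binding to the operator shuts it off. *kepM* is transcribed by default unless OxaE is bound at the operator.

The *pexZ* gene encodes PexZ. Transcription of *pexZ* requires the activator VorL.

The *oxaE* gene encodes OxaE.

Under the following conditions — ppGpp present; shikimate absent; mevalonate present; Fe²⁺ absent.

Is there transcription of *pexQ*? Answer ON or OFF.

OFF

Fe²⁺ is absent, so TorD is inactive.
Mevalonate is present, so JovW is inactive.
Shikimate is absent, so PexD is active.
No repressor is bound and PexD is active, so *oxaE* is transcribed.
So OxaE is produced and active.
With repressor OxaE bound, *kepM* is not transcribed.
So KepM is not produced.
ppGpp is present, so VorL is active.
No repressor is bound and VorL is active, so *pexZ* is transcribed.
So PexZ is produced and active.
With repressor PexZ bound, *pexQ* is not transcribed.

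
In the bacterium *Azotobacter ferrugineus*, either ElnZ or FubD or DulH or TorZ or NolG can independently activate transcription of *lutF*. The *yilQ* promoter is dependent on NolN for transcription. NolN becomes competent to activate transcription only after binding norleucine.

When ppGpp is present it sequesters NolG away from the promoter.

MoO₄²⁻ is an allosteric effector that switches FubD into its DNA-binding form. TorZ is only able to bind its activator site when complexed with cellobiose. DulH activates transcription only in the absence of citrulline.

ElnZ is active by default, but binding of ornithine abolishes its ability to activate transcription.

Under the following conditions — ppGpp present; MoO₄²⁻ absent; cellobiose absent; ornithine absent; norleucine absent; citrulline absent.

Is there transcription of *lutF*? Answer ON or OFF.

ON

Ornithine is absent, so ElnZ is active.
MoO₄²⁻ is absent, so FubD is inactive.
Citrulline is absent, so DulH is active.
Cellobiose is absent, so TorZ is inactive.
ppGpp is present, so NolG is inactive.
Activator ElnZ is present, so *lutF* is transcribed.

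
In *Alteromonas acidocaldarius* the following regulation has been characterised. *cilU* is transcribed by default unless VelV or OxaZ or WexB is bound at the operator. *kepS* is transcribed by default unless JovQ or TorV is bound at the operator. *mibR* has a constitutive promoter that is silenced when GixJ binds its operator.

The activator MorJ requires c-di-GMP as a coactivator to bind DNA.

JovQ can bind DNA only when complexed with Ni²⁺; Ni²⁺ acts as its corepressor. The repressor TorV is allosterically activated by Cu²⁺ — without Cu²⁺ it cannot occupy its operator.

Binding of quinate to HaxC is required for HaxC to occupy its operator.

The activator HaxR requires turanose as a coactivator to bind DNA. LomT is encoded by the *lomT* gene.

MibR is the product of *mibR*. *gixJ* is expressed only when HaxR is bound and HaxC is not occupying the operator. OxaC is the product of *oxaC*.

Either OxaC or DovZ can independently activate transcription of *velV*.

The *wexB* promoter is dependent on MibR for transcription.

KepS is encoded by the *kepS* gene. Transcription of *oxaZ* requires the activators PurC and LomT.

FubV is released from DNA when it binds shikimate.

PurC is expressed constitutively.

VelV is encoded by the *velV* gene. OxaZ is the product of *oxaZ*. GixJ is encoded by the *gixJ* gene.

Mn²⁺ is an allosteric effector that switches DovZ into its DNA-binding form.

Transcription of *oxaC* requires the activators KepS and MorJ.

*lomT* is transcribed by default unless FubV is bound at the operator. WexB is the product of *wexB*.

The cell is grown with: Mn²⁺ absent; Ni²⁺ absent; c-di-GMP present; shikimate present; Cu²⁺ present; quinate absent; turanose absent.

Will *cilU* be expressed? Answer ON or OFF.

OFF

Ni²⁺ is absent, so JovQ is inactive.
Cu²⁺ is present, so TorV is active.
With repressor TorV bound, *kepS* is not transcribed.
So KepS is not produced.
c-di-GMP is present, so MorJ is active.
Required activator KepS is absent, so *oxaC* is not transcribed.
So OxaC is not produced.
Mn²⁺ is absent, so DovZ is inactive.
No activator is available at the *velV* promoter, so *velV* is not transcribed.
So VelV is not produced.
PurC is produced constitutively and is active.
Shikimate is present, so FubV is inactive.
With no repressor bound, *lomT* is transcribed.
So LomT is produced and active.
No repressor is bound and PurC and LomT are active, so *oxaZ* is transcribed.
So OxaZ is produced and active.
Quinate is absent, so HaxC is inactive.
Turanose is absent, so HaxR is inactive.
Required activator HaxR is absent, so *gixJ* is not transcribed.
So GixJ is not produced.
With no repressor bound, *mibR* is transcribed.
So MibR is produced and active.
No repressor is bound and MibR is active, so *wexB* is transcribed.
So WexB is produced and active.
With repressor OxaZ bound, *cilU* is not transcribed.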